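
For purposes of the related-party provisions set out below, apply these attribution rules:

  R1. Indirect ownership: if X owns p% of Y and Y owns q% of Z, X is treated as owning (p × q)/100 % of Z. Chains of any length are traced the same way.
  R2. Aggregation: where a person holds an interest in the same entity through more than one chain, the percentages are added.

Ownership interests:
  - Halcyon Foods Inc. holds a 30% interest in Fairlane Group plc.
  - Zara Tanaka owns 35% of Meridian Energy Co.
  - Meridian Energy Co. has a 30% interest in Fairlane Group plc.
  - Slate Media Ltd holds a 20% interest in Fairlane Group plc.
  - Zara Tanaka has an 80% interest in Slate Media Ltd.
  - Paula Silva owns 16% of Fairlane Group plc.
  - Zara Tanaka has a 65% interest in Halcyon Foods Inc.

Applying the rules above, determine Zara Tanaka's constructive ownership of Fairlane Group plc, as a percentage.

Chain via Meridian Energy Co. (R1): 35% × 30% = 10.5% of Fairlane Group plc.
Chain via Slate Media Ltd (R1): 80% × 20% = 16% of Fairlane Group plc.
Chain via Halcyon Foods Inc. (R1): 65% × 30% = 19.5% of Fairlane Group plc.
Aggregating (R2): 10.5% + 16% + 19.5% = 46%.

46%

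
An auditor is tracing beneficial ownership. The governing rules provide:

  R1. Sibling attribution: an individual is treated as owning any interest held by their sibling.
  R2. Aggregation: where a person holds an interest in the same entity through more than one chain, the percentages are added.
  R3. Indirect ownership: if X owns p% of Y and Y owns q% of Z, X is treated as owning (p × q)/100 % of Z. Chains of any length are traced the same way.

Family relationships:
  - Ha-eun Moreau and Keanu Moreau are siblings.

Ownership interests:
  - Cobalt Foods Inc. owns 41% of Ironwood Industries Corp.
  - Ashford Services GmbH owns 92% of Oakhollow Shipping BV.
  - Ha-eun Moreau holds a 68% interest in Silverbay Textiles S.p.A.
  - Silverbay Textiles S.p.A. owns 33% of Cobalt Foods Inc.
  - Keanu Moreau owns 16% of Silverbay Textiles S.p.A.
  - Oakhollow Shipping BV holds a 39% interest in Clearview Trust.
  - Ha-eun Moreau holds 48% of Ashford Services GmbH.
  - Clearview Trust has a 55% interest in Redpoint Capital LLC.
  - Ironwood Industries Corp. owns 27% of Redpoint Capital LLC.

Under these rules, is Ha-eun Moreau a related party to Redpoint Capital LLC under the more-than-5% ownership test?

By sibling attribution (R1), Ha-eun Moreau is treated as also owning Keanu Moreau's interest in Silverbay Textiles S.p.A, giving 68% + 16% = 84%.
Chain via Ashford Services GmbH → Oakhollow Shipping BV → Clearview Trust (R3): 48% × 92% × 39% × 55% = 9.47232% of Redpoint Capital LLC.
Chain via Silverbay Textiles S.p.A. → Cobalt Foods Inc. → Ironwood Industries Corp. (R3): 84% × 33% × 41% × 27% = 3.068604% of Redpoint Capital LLC.
Aggregating (R2): 9.47232% + 3.068604% = 12.540924%.
12.540924% exceeds the 5% threshold, so Ha-eun is a related party to Redpoint Capital LLC.

Yes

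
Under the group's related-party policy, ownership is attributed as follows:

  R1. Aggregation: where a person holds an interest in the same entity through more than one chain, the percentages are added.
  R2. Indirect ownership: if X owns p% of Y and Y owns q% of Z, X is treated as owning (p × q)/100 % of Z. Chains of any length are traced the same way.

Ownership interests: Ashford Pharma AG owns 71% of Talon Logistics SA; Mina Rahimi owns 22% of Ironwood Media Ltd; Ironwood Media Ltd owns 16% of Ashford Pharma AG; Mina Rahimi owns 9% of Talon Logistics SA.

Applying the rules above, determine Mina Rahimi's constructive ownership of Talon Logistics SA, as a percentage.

Chain via Ironwood Media Ltd → Ashford Pharma AG (R2): 22% × 16% × 71% = 2.4992% of Talon Logistics SA.
Direct interest in Talon Logistics SA: 9%.
Aggregating (R1): 2.4992% + 9% = 11.4992%.

11.4992%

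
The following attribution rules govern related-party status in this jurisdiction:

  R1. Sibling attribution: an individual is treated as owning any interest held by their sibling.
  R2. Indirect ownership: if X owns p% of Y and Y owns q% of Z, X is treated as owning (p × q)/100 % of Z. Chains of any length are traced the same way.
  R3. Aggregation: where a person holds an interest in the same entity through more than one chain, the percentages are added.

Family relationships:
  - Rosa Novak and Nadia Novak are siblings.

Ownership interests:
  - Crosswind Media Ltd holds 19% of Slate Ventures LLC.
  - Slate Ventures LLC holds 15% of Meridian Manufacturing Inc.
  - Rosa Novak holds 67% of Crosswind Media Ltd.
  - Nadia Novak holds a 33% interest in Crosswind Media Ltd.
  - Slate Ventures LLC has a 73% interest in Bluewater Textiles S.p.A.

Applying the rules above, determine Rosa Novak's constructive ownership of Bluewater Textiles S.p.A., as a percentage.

By sibling attribution (R1), Rosa Novak is treated as also owning Nadia Novak's interest in Crosswind Media Ltd, giving 67% + 33% = 100%.
Chain via Crosswind Media Ltd → Slate Ventures LLC (R2): 100% × 19% × 73% = 13.87% of Bluewater Textiles S.p.A.

13.87%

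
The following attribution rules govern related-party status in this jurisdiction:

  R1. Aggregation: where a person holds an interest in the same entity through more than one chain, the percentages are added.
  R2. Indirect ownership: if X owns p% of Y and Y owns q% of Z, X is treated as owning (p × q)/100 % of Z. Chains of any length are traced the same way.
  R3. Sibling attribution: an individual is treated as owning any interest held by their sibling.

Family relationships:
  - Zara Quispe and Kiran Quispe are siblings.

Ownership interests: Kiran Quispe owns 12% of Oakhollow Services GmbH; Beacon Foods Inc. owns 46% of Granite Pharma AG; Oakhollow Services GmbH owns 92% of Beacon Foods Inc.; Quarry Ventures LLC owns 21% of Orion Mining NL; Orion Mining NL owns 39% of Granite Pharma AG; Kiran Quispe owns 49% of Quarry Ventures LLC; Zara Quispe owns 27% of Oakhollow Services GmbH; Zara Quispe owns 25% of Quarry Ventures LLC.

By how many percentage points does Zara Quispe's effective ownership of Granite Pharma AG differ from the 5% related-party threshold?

17.5654

By sibling attribution (R3), Zara Quispe is treated as also owning Kiran Quispe's interest in Quarry Ventures LLC, giving 25% + 49% = 74%.
By sibling attribution (R3), Zara Quispe is treated as also owning Kiran Quispe's interest in Oakhollow Services GmbH, giving 27% + 12% = 39%.
Chain via Quarry Ventures LLC → Orion Mining NL (R2): 74% × 21% × 39% = 6.0606% of Granite Pharma AG.
Chain via Oakhollow Services GmbH → Beacon Foods Inc. (R2): 39% × 92% × 46% = 16.5048% of Granite Pharma AG.
Aggregating (R1): 6.0606% + 16.5048% = 22.5654%.
22.5654% exceeds the 5% threshold by 17.5654 percentage points.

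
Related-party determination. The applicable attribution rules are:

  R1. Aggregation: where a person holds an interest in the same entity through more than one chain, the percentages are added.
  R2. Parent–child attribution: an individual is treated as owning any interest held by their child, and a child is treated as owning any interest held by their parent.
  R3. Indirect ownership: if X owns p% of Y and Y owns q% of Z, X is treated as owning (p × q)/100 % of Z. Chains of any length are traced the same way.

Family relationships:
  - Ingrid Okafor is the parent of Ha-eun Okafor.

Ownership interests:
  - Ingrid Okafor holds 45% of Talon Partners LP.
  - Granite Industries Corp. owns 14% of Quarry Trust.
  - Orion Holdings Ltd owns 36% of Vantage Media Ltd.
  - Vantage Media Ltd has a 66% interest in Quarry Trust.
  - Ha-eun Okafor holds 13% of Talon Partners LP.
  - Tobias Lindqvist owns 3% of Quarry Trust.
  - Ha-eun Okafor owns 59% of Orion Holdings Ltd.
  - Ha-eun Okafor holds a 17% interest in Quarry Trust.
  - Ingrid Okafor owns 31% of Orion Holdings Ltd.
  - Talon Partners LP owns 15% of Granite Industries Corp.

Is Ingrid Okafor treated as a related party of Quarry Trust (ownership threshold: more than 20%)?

By parent–child attribution (R2), Ingrid Okafor is treated as also owning Ha-eun Okafor's interest in Orion Holdings Ltd, giving 31% + 59% = 90%.
By parent–child attribution (R2), Ingrid Okafor is treated as also owning Ha-eun Okafor's interest in Talon Partners LP, giving 45% + 13% = 58%.
By parent–child attribution (R2), Ingrid Okafor is treated as owning Ha-eun Okafor's 17% interest in Quarry Trust.
Chain via Orion Holdings Ltd → Vantage Media Ltd (R3): 90% × 36% × 66% = 21.384% of Quarry Trust.
Chain via Talon Partners LP → Granite Industries Corp. (R3): 58% × 15% × 14% = 1.218% of Quarry Trust.
Direct interest in Quarry Trust: 17%.
Aggregating (R1): 21.384% + 1.218% + 17% = 39.602%.
39.602% exceeds the 20% threshold, so Ingrid is a related party to Quarry Trust.

Yes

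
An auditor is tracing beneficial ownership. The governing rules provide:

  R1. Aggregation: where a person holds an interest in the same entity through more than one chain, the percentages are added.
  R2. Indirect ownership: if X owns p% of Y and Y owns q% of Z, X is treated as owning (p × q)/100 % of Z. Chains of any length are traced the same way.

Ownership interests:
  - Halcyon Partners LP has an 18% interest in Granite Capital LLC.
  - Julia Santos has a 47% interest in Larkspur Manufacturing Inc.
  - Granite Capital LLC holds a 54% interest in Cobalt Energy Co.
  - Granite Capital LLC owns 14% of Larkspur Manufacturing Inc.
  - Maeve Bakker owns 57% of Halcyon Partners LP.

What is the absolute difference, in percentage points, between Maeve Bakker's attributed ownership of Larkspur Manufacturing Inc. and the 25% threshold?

Chain via Halcyon Partners LP → Granite Capital LLC (R2): 57% × 18% × 14% = 1.4364% of Larkspur Manufacturing Inc.
1.4364% falls short of the 25% threshold by 23.5636 percentage points.

23.5636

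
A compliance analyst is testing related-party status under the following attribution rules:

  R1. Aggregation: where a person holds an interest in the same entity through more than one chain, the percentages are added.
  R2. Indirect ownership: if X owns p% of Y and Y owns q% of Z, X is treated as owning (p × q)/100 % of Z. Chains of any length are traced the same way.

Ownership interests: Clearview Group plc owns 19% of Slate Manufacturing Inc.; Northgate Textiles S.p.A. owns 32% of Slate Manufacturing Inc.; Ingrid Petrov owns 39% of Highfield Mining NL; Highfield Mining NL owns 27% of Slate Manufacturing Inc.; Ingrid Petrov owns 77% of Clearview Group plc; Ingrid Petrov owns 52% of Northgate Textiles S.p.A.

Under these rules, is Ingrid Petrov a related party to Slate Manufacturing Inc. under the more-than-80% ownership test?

Chain via Clearview Group plc (R2): 77% × 19% = 14.63% of Slate Manufacturing Inc.
Chain via Highfield Mining NL (R2): 39% × 27% = 10.53% of Slate Manufacturing Inc.
Chain via Northgate Textiles S.p.A. (R2): 52% × 32% = 16.64% of Slate Manufacturing Inc.
Aggregating (R1): 14.63% + 10.53% + 16.64% = 41.8%.
41.8% does not exceed the 80% threshold, so Ingrid is not a related party to Slate Manufacturing Inc.

No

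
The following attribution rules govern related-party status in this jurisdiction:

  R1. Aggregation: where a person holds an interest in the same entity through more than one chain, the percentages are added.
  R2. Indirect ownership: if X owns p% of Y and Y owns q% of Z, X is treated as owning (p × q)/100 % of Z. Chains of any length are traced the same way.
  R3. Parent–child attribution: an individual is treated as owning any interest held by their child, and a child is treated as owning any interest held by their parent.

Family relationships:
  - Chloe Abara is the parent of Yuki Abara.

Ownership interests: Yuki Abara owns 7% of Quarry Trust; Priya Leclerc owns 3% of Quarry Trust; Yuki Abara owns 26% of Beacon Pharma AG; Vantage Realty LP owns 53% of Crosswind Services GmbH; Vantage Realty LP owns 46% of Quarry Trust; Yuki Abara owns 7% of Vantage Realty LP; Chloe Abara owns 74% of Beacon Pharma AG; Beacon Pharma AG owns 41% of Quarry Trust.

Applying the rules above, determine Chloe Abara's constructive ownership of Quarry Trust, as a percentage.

By parent–child attribution (R3), Chloe Abara is treated as also owning Yuki Abara's interest in Beacon Pharma AG, giving 74% + 26% = 100%.
By parent–child attribution (R3), Chloe Abara is treated as owning Yuki Abara's 7% interest in Vantage Realty LP.
By parent–child attribution (R3), Chloe Abara is treated as owning Yuki Abara's 7% interest in Quarry Trust.
Chain via Beacon Pharma AG (R2): 100% × 41% = 41% of Quarry Trust.
Chain via Vantage Realty LP (R2): 7% × 46% = 3.22% of Quarry Trust.
Direct interest in Quarry Trust: 7%.
Aggregating (R1): 41% + 3.22% + 7% = 51.22%.

51.22%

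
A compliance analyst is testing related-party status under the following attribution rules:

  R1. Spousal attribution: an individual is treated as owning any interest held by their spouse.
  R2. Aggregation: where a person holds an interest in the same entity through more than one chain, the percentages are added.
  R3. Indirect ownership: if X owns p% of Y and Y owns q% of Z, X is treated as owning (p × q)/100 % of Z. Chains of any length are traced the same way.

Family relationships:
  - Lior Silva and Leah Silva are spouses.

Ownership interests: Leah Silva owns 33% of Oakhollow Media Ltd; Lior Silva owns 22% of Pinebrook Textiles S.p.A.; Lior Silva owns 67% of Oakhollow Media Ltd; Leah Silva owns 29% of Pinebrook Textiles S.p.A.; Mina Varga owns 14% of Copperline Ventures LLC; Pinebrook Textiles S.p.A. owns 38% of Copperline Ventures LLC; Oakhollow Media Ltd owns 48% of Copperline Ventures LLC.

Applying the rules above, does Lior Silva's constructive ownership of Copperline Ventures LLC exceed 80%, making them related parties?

No

By spousal attribution (R1), Lior Silva is treated as also owning Leah Silva's interest in Oakhollow Media Ltd, giving 67% + 33% = 100%.
By spousal attribution (R1), Lior Silva is treated as also owning Leah Silva's interest in Pinebrook Textiles S.p.A, giving 22% + 29% = 51%.
Chain via Oakhollow Media Ltd (R3): 100% × 48% = 48% of Copperline Ventures LLC.
Chain via Pinebrook Textiles S.p.A. (R3): 51% × 38% = 19.38% of Copperline Ventures LLC.
Aggregating (R2): 48% + 19.38% = 67.38%.
67.38% does not exceed the 80% threshold, so Lior is not a related party to Copperline Ventures LLC.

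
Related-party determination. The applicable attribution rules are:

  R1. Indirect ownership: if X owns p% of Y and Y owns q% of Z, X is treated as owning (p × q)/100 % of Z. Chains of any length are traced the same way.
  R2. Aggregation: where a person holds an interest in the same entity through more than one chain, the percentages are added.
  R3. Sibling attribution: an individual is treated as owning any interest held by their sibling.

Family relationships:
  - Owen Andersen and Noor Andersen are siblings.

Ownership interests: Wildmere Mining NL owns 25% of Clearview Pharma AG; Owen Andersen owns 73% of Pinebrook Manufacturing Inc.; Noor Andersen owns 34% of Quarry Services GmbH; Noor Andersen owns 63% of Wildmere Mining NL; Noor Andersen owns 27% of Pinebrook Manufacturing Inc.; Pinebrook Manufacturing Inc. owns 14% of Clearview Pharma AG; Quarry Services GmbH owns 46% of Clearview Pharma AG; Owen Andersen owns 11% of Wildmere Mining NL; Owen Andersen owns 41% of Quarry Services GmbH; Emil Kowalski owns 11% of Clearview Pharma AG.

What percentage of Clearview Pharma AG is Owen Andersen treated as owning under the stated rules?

67%

By sibling attribution (R3), Owen Andersen is treated as also owning Noor Andersen's interest in Wildmere Mining NL, giving 11% + 63% = 74%.
By sibling attribution (R3), Owen Andersen is treated as also owning Noor Andersen's interest in Pinebrook Manufacturing Inc, giving 73% + 27% = 100%.
By sibling attribution (R3), Owen Andersen is treated as also owning Noor Andersen's interest in Quarry Services GmbH, giving 41% + 34% = 75%.
Chain via Wildmere Mining NL (R1): 74% × 25% = 18.5% of Clearview Pharma AG.
Chain via Pinebrook Manufacturing Inc. (R1): 100% × 14% = 14% of Clearview Pharma AG.
Chain via Quarry Services GmbH (R1): 75% × 46% = 34.5% of Clearview Pharma AG.
Aggregating (R2): 18.5% + 14% + 34.5% = 67%.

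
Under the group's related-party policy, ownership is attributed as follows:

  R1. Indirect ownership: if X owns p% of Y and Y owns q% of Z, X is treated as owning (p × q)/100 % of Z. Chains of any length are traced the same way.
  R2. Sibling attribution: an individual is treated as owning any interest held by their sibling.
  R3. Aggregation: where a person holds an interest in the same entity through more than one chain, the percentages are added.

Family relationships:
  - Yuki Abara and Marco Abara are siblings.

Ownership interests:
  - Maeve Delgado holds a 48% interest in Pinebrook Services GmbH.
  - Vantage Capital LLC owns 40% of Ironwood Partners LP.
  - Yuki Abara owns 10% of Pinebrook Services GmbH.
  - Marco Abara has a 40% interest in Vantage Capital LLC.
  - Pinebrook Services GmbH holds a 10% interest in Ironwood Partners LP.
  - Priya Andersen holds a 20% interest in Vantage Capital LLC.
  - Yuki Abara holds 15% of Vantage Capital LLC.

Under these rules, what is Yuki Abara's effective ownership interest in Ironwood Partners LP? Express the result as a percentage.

23%

By sibling attribution (R2), Yuki Abara is treated as also owning Marco Abara's interest in Vantage Capital LLC, giving 15% + 40% = 55%.
Chain via Vantage Capital LLC (R1): 55% × 40% = 22% of Ironwood Partners LP.
Chain via Pinebrook Services GmbH (R1): 10% × 10% = 1% of Ironwood Partners LP.
Aggregating (R3): 22% + 1% = 23%.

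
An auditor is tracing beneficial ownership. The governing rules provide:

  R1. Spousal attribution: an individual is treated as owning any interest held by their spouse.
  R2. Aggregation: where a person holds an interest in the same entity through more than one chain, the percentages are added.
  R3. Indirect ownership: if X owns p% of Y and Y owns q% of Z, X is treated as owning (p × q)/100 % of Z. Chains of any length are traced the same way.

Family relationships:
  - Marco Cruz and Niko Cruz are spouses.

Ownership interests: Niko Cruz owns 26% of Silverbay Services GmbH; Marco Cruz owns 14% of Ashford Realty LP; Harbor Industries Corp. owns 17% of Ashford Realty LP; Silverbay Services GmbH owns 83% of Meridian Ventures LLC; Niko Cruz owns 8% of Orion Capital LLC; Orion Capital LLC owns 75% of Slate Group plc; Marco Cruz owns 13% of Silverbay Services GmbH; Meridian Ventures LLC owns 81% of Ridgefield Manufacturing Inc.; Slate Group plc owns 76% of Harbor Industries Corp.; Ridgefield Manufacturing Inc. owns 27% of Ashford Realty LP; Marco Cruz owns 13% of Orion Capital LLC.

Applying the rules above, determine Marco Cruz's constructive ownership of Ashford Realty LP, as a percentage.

23.114219%

By spousal attribution (R1), Marco Cruz is treated as also owning Niko Cruz's interest in Orion Capital LLC, giving 13% + 8% = 21%.
By spousal attribution (R1), Marco Cruz is treated as also owning Niko Cruz's interest in Silverbay Services GmbH, giving 13% + 26% = 39%.
Chain via Orion Capital LLC → Slate Group plc → Harbor Industries Corp. (R3): 21% × 75% × 76% × 17% = 2.0349% of Ashford Realty LP.
Chain via Silverbay Services GmbH → Meridian Ventures LLC → Ridgefield Manufacturing Inc. (R3): 39% × 83% × 81% × 27% = 7.079319% of Ashford Realty LP.
Direct interest in Ashford Realty LP: 14%.
Aggregating (R2): 2.0349% + 7.079319% + 14% = 23.114219%.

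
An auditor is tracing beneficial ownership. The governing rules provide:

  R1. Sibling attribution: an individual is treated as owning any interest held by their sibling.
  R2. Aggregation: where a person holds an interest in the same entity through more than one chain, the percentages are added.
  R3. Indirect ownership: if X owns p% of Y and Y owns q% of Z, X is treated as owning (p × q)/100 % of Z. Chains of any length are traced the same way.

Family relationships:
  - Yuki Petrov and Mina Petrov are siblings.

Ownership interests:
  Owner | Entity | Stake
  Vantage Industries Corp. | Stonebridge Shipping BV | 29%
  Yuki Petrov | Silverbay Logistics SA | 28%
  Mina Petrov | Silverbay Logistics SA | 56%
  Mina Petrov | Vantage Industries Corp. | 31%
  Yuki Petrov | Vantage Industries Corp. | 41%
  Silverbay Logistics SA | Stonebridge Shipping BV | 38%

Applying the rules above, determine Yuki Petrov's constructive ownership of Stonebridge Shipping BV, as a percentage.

By sibling attribution (R1), Yuki Petrov is treated as also owning Mina Petrov's interest in Vantage Industries Corp, giving 41% + 31% = 72%.
By sibling attribution (R1), Yuki Petrov is treated as also owning Mina Petrov's interest in Silverbay Logistics SA, giving 28% + 56% = 84%.
Chain via Vantage Industries Corp. (R3): 72% × 29% = 20.88% of Stonebridge Shipping BV.
Chain via Silverbay Logistics SA (R3): 84% × 38% = 31.92% of Stonebridge Shipping BV.
Aggregating (R2): 20.88% + 31.92% = 52.8%.

52.8%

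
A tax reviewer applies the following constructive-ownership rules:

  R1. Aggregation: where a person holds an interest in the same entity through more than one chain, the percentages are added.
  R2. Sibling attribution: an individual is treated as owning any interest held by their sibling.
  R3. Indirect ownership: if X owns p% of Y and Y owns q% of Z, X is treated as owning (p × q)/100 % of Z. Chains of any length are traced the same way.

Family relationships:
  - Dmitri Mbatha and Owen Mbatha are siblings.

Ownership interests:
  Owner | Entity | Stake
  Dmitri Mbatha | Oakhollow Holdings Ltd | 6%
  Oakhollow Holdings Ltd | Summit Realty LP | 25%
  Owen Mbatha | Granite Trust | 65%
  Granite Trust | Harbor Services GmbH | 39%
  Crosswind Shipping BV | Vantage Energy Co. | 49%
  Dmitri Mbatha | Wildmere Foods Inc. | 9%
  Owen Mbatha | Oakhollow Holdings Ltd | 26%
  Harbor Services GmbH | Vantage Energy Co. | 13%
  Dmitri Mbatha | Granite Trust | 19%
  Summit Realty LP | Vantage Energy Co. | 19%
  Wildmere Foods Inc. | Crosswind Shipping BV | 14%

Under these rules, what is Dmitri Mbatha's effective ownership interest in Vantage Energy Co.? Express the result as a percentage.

6.3962%

By sibling attribution (R2), Dmitri Mbatha is treated as also owning Owen Mbatha's interest in Granite Trust, giving 19% + 65% = 84%.
By sibling attribution (R2), Dmitri Mbatha is treated as also owning Owen Mbatha's interest in Oakhollow Holdings Ltd, giving 6% + 26% = 32%.
Chain via Granite Trust → Harbor Services GmbH (R3): 84% × 39% × 13% = 4.2588% of Vantage Energy Co.
Chain via Wildmere Foods Inc. → Crosswind Shipping BV (R3): 9% × 14% × 49% = 0.6174% of Vantage Energy Co.
Chain via Oakhollow Holdings Ltd → Summit Realty LP (R3): 32% × 25% × 19% = 1.52% of Vantage Energy Co.
Aggregating (R1): 4.2588% + 0.6174% + 1.52% = 6.3962%.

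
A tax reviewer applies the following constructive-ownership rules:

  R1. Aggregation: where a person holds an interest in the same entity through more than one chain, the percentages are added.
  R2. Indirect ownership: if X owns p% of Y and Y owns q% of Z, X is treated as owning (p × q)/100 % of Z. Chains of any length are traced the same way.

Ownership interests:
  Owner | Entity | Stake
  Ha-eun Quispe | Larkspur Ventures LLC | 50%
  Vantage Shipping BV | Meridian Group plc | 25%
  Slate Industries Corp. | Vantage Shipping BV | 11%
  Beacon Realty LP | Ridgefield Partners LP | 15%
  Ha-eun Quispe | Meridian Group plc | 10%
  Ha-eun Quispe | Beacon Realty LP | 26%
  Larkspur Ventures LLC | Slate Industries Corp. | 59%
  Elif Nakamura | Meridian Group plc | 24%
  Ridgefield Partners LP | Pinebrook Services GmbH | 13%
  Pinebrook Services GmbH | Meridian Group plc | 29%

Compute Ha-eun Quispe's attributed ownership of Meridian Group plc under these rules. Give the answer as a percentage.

10.95828%

Chain via Beacon Realty LP → Ridgefield Partners LP → Pinebrook Services GmbH (R2): 26% × 15% × 13% × 29% = 0.14703% of Meridian Group plc.
Chain via Larkspur Ventures LLC → Slate Industries Corp. → Vantage Shipping BV (R2): 50% × 59% × 11% × 25% = 0.81125% of Meridian Group plc.
Direct interest in Meridian Group plc: 10%.
Aggregating (R1): 0.14703% + 0.81125% + 10% = 10.95828%.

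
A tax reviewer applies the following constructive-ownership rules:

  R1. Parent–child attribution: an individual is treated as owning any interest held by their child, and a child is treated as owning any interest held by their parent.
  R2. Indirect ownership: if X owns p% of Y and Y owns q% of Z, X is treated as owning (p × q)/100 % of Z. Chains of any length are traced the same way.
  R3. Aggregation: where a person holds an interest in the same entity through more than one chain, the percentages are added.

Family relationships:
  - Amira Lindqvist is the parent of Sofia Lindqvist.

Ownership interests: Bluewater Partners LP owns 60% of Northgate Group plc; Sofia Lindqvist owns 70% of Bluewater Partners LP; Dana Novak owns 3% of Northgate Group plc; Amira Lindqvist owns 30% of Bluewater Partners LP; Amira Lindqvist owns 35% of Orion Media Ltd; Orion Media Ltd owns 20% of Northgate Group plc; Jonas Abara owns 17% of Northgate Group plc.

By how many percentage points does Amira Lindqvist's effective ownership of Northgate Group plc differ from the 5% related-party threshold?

By parent–child attribution (R1), Amira Lindqvist is treated as also owning Sofia Lindqvist's interest in Bluewater Partners LP, giving 30% + 70% = 100%.
Chain via Bluewater Partners LP (R2): 100% × 60% = 60% of Northgate Group plc.
Chain via Orion Media Ltd (R2): 35% × 20% = 7% of Northgate Group plc.
Aggregating (R3): 60% + 7% = 67%.
67% exceeds the 5% threshold by 62 percentage points.

62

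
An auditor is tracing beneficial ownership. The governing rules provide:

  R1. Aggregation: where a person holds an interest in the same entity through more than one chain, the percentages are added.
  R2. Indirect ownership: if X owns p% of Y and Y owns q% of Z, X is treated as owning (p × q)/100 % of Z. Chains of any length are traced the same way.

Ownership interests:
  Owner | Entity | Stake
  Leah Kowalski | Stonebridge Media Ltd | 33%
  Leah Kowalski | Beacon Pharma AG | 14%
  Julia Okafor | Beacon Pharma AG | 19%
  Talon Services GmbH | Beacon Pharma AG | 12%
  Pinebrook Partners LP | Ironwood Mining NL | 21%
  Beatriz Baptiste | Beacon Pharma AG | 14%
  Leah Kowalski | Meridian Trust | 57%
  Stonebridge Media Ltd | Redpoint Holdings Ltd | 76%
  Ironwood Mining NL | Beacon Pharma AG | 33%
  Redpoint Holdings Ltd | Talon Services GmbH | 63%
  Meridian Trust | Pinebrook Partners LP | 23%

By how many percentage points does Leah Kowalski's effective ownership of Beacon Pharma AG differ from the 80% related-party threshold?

Chain via Stonebridge Media Ltd → Redpoint Holdings Ltd → Talon Services GmbH (R2): 33% × 76% × 63% × 12% = 1.896048% of Beacon Pharma AG.
Chain via Meridian Trust → Pinebrook Partners LP → Ironwood Mining NL (R2): 57% × 23% × 21% × 33% = 0.908523% of Beacon Pharma AG.
Direct interest in Beacon Pharma AG: 14%.
Aggregating (R1): 1.896048% + 0.908523% + 14% = 16.804571%.
16.804571% falls short of the 80% threshold by 63.195429 percentage points.

63.195429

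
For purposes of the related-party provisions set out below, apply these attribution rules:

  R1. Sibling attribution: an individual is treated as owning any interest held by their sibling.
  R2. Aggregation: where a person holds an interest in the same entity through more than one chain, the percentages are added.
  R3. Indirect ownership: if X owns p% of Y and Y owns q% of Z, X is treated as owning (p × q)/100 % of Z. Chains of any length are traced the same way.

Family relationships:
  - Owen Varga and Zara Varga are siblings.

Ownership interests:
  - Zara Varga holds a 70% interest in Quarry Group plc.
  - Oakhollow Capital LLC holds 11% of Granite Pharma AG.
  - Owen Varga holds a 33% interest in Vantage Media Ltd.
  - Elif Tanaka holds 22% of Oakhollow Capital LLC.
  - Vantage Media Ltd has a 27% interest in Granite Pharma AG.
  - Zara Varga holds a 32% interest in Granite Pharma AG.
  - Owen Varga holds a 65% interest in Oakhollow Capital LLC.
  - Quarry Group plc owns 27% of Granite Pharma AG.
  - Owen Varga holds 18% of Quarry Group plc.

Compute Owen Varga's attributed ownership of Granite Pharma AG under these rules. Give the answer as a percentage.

71.82%

By sibling attribution (R1), Owen Varga is treated as also owning Zara Varga's interest in Quarry Group plc, giving 18% + 70% = 88%.
By sibling attribution (R1), Owen Varga is treated as owning Zara Varga's 32% interest in Granite Pharma AG.
Chain via Quarry Group plc (R3): 88% × 27% = 23.76% of Granite Pharma AG.
Chain via Vantage Media Ltd (R3): 33% × 27% = 8.91% of Granite Pharma AG.
Chain via Oakhollow Capital LLC (R3): 65% × 11% = 7.15% of Granite Pharma AG.
Direct interest in Granite Pharma AG: 32%.
Aggregating (R2): 23.76% + 8.91% + 7.15% + 32% = 71.82%.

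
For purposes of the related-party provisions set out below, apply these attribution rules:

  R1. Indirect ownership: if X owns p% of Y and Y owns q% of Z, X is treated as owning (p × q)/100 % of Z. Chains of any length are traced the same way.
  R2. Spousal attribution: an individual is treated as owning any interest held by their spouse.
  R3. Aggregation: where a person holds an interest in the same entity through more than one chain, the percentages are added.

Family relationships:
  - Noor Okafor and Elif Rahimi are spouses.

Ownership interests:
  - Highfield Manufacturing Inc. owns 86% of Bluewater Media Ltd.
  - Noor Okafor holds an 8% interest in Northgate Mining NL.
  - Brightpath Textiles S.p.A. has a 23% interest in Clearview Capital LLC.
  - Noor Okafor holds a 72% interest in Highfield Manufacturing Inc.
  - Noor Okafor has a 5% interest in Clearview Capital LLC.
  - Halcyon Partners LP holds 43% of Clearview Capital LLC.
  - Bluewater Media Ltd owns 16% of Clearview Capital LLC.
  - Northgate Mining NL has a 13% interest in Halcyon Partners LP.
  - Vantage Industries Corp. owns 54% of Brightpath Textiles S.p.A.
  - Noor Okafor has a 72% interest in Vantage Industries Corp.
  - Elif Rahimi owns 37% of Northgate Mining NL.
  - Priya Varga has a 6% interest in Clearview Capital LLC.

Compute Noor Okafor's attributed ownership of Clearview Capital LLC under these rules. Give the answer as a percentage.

26.3651%

By spousal attribution (R2), Noor Okafor is treated as also owning Elif Rahimi's interest in Northgate Mining NL, giving 8% + 37% = 45%.
Chain via Highfield Manufacturing Inc. → Bluewater Media Ltd (R1): 72% × 86% × 16% = 9.9072% of Clearview Capital LLC.
Chain via Northgate Mining NL → Halcyon Partners LP (R1): 45% × 13% × 43% = 2.5155% of Clearview Capital LLC.
Chain via Vantage Industries Corp. → Brightpath Textiles S.p.A. (R1): 72% × 54% × 23% = 8.9424% of Clearview Capital LLC.
Direct interest in Clearview Capital LLC: 5%.
Aggregating (R3): 9.9072% + 2.5155% + 8.9424% + 5% = 26.3651%.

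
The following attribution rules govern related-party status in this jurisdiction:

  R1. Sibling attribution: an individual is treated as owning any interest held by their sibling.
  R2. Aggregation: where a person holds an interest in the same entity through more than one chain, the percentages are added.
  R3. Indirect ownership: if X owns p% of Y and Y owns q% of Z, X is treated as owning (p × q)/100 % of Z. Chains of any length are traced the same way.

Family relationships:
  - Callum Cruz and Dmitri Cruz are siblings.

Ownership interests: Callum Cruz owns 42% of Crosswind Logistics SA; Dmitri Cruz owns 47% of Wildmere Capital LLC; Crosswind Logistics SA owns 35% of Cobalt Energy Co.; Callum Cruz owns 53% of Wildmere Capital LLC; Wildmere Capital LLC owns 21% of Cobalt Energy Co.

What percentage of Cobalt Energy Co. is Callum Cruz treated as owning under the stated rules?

By sibling attribution (R1), Callum Cruz is treated as also owning Dmitri Cruz's interest in Wildmere Capital LLC, giving 53% + 47% = 100%.
Chain via Wildmere Capital LLC (R3): 100% × 21% = 21% of Cobalt Energy Co.
Chain via Crosswind Logistics SA (R3): 42% × 35% = 14.7% of Cobalt Energy Co.
Aggregating (R2): 21% + 14.7% = 35.7%.

35.7%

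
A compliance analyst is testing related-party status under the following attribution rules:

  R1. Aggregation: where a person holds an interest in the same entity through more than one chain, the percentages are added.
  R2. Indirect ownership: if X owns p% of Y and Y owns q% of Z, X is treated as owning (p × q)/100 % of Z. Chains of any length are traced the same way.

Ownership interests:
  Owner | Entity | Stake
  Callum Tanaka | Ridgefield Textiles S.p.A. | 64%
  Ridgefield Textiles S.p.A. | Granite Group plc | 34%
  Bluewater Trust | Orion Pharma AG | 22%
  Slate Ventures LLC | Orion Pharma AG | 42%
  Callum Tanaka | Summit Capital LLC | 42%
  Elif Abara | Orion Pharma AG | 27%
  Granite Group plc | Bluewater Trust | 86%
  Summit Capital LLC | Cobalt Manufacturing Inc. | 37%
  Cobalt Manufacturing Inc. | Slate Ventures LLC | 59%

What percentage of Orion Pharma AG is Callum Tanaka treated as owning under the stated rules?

Chain via Ridgefield Textiles S.p.A. → Granite Group plc → Bluewater Trust (R2): 64% × 34% × 86% × 22% = 4.116992% of Orion Pharma AG.
Chain via Summit Capital LLC → Cobalt Manufacturing Inc. → Slate Ventures LLC (R2): 42% × 37% × 59% × 42% = 3.850812% of Orion Pharma AG.
Aggregating (R1): 4.116992% + 3.850812% = 7.967804%.

7.967804%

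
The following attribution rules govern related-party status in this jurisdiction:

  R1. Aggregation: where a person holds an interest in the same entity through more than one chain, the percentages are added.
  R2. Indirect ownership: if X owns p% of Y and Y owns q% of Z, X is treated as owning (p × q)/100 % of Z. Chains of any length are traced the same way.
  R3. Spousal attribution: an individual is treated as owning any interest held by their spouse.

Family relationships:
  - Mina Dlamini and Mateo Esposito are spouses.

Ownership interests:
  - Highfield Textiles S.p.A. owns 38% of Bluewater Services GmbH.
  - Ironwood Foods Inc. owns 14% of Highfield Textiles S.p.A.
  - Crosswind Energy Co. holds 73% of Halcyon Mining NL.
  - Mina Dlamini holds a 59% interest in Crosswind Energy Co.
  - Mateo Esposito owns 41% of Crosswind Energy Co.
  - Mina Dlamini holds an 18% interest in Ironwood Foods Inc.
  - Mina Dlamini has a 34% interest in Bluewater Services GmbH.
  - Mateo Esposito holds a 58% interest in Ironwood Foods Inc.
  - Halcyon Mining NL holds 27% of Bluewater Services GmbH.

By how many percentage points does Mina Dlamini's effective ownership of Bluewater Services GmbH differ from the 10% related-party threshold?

47.7532

By spousal attribution (R3), Mina Dlamini is treated as also owning Mateo Esposito's interest in Crosswind Energy Co, giving 59% + 41% = 100%.
By spousal attribution (R3), Mina Dlamini is treated as also owning Mateo Esposito's interest in Ironwood Foods Inc, giving 18% + 58% = 76%.
Chain via Crosswind Energy Co. → Halcyon Mining NL (R2): 100% × 73% × 27% = 19.71% of Bluewater Services GmbH.
Chain via Ironwood Foods Inc. → Highfield Textiles S.p.A. (R2): 76% × 14% × 38% = 4.0432% of Bluewater Services GmbH.
Direct interest in Bluewater Services GmbH: 34%.
Aggregating (R1): 19.71% + 4.0432% + 34% = 57.7532%.
57.7532% exceeds the 10% threshold by 47.7532 percentage points.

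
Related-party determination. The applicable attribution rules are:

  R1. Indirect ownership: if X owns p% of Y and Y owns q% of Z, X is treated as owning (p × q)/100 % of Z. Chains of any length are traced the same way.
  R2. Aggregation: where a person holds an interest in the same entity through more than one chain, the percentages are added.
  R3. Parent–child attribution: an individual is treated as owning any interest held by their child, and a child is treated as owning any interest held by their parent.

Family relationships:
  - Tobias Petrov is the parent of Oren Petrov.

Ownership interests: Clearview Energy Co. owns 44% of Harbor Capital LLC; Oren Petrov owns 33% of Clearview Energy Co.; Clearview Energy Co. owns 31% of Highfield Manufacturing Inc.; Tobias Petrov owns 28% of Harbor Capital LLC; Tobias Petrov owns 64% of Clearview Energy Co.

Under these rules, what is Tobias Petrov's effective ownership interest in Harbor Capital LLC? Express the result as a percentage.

70.68%

By parent–child attribution (R3), Tobias Petrov is treated as also owning Oren Petrov's interest in Clearview Energy Co, giving 64% + 33% = 97%.
Chain via Clearview Energy Co. (R1): 97% × 44% = 42.68% of Harbor Capital LLC.
Direct interest in Harbor Capital LLC: 28%.
Aggregating (R2): 42.68% + 28% = 70.68%.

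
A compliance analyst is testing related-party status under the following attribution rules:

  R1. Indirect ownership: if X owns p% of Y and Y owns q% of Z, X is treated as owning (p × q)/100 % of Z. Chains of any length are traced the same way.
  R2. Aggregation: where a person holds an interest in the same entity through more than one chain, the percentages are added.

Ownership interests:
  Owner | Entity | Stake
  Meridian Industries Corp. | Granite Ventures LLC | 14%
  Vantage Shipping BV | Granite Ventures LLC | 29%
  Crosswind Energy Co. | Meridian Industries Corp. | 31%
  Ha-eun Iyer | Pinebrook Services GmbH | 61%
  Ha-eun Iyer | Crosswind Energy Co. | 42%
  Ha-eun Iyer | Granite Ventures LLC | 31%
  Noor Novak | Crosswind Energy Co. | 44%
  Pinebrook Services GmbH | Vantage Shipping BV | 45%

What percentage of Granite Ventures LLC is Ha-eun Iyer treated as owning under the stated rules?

Chain via Crosswind Energy Co. → Meridian Industries Corp. (R1): 42% × 31% × 14% = 1.8228% of Granite Ventures LLC.
Chain via Pinebrook Services GmbH → Vantage Shipping BV (R1): 61% × 45% × 29% = 7.9605% of Granite Ventures LLC.
Direct interest in Granite Ventures LLC: 31%.
Aggregating (R2): 1.8228% + 7.9605% + 31% = 40.7833%.

40.7833%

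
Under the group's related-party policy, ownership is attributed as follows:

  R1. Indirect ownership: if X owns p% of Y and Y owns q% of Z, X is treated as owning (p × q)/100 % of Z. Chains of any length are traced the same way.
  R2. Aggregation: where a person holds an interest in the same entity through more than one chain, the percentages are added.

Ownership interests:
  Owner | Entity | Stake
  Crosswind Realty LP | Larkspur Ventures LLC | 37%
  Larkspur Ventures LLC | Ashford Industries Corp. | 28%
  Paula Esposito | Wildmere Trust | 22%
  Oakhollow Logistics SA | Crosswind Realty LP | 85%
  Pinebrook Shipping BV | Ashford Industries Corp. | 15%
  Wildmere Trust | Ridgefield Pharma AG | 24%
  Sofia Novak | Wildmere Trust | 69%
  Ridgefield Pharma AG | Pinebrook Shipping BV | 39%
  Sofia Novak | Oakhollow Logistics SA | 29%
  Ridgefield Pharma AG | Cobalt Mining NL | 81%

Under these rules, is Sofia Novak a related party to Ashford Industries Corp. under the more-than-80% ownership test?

No

Chain via Wildmere Trust → Ridgefield Pharma AG → Pinebrook Shipping BV (R1): 69% × 24% × 39% × 15% = 0.96876% of Ashford Industries Corp.
Chain via Oakhollow Logistics SA → Crosswind Realty LP → Larkspur Ventures LLC (R1): 29% × 85% × 37% × 28% = 2.55374% of Ashford Industries Corp.
Aggregating (R2): 0.96876% + 2.55374% = 3.5225%.
3.5225% does not exceed the 80% threshold, so Sofia is not a related party to Ashford Industries Corp.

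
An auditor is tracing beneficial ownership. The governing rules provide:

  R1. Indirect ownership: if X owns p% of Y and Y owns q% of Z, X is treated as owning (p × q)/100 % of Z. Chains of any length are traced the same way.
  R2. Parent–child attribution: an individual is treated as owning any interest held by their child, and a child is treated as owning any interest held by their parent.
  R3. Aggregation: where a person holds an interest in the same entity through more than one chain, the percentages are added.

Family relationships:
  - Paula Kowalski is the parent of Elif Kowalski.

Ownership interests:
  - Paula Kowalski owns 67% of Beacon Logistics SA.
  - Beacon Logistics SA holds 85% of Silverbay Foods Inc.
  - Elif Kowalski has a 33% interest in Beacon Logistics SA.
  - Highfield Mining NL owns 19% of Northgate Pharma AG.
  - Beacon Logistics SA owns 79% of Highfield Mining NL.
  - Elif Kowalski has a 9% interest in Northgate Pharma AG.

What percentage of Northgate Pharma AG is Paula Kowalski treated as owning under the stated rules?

By parent–child attribution (R2), Paula Kowalski is treated as also owning Elif Kowalski's interest in Beacon Logistics SA, giving 67% + 33% = 100%.
By parent–child attribution (R2), Paula Kowalski is treated as owning Elif Kowalski's 9% interest in Northgate Pharma AG.
Chain via Beacon Logistics SA → Highfield Mining NL (R1): 100% × 79% × 19% = 15.01% of Northgate Pharma AG.
Direct interest in Northgate Pharma AG: 9%.
Aggregating (R3): 15.01% + 9% = 24.01%.

24.01%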